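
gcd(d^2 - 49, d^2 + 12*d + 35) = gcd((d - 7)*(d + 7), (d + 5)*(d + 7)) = d + 7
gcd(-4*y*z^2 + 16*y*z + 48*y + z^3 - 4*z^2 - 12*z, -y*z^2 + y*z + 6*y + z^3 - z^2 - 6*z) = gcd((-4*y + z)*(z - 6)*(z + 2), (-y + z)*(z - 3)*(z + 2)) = z + 2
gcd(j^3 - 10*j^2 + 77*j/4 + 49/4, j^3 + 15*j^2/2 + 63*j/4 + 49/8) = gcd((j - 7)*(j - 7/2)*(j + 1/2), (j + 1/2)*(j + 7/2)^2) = j + 1/2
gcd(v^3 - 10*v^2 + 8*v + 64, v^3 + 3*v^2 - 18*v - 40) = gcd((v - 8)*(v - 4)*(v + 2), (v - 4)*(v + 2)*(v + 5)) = v^2 - 2*v - 8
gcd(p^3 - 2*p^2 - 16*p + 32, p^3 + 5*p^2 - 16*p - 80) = p^2 - 16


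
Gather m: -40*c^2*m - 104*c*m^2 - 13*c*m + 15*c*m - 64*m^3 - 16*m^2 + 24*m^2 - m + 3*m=-64*m^3 + m^2*(8 - 104*c) + m*(-40*c^2 + 2*c + 2)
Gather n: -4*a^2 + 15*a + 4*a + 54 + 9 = -4*a^2 + 19*a + 63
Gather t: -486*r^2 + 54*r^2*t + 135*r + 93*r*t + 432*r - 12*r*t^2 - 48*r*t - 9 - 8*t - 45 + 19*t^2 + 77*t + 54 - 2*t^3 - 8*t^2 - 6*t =-486*r^2 + 567*r - 2*t^3 + t^2*(11 - 12*r) + t*(54*r^2 + 45*r + 63)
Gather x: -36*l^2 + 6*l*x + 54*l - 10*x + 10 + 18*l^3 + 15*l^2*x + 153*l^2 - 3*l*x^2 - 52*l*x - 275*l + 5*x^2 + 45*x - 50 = 18*l^3 + 117*l^2 - 221*l + x^2*(5 - 3*l) + x*(15*l^2 - 46*l + 35) - 40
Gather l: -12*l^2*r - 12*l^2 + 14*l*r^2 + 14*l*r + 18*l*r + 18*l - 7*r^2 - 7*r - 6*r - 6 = l^2*(-12*r - 12) + l*(14*r^2 + 32*r + 18) - 7*r^2 - 13*r - 6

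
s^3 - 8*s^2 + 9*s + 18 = (s - 6)*(s - 3)*(s + 1)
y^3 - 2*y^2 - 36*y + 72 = (y - 6)*(y - 2)*(y + 6)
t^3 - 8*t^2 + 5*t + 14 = (t - 7)*(t - 2)*(t + 1)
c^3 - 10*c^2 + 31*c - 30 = (c - 5)*(c - 3)*(c - 2)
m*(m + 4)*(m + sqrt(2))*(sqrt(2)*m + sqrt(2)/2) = sqrt(2)*m^4 + 2*m^3 + 9*sqrt(2)*m^3/2 + 2*sqrt(2)*m^2 + 9*m^2 + 4*m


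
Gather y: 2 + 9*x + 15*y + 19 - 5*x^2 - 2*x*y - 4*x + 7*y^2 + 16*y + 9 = -5*x^2 + 5*x + 7*y^2 + y*(31 - 2*x) + 30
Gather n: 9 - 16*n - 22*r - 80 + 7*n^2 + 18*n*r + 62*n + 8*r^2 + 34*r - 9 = 7*n^2 + n*(18*r + 46) + 8*r^2 + 12*r - 80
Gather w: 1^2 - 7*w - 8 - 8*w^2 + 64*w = -8*w^2 + 57*w - 7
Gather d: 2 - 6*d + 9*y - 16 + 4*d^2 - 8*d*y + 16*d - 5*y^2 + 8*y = 4*d^2 + d*(10 - 8*y) - 5*y^2 + 17*y - 14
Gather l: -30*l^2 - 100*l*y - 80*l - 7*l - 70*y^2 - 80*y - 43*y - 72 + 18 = -30*l^2 + l*(-100*y - 87) - 70*y^2 - 123*y - 54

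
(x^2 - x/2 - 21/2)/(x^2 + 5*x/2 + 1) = (2*x^2 - x - 21)/(2*x^2 + 5*x + 2)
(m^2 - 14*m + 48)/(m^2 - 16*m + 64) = (m - 6)/(m - 8)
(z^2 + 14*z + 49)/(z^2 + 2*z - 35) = (z + 7)/(z - 5)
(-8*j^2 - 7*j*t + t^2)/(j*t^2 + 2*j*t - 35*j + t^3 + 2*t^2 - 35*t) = (-8*j + t)/(t^2 + 2*t - 35)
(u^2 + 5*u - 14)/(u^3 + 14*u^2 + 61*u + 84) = (u - 2)/(u^2 + 7*u + 12)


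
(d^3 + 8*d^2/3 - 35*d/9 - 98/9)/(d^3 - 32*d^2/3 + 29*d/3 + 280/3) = (3*d^2 + d - 14)/(3*(d^2 - 13*d + 40))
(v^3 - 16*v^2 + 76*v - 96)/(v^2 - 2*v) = v - 14 + 48/v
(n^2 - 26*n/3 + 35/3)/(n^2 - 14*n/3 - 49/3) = (3*n - 5)/(3*n + 7)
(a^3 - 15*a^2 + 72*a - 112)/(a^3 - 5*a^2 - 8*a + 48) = (a - 7)/(a + 3)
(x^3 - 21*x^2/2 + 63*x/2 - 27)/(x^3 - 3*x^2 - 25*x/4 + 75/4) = 2*(2*x^2 - 15*x + 18)/(4*x^2 - 25)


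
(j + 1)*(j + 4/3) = j^2 + 7*j/3 + 4/3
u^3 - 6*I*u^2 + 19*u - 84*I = (u - 7*I)*(u - 3*I)*(u + 4*I)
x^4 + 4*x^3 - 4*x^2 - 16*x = x*(x - 2)*(x + 2)*(x + 4)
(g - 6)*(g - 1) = g^2 - 7*g + 6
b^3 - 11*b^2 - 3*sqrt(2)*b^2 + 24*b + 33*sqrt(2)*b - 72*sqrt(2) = (b - 8)*(b - 3)*(b - 3*sqrt(2))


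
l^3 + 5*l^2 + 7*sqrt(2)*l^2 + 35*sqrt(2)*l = l*(l + 5)*(l + 7*sqrt(2))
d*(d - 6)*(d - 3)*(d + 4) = d^4 - 5*d^3 - 18*d^2 + 72*d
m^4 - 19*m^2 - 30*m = m*(m - 5)*(m + 2)*(m + 3)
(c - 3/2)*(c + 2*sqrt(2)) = c^2 - 3*c/2 + 2*sqrt(2)*c - 3*sqrt(2)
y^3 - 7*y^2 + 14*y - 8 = (y - 4)*(y - 2)*(y - 1)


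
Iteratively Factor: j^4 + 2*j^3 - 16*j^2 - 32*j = (j)*(j^3 + 2*j^2 - 16*j - 32) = j*(j - 4)*(j^2 + 6*j + 8) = j*(j - 4)*(j + 4)*(j + 2)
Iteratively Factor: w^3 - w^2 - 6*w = (w + 2)*(w^2 - 3*w) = (w - 3)*(w + 2)*(w)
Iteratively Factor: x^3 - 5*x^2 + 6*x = (x - 2)*(x^2 - 3*x) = (x - 3)*(x - 2)*(x)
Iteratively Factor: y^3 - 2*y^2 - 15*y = (y - 5)*(y^2 + 3*y) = y*(y - 5)*(y + 3)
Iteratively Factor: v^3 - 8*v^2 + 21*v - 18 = (v - 2)*(v^2 - 6*v + 9) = (v - 3)*(v - 2)*(v - 3)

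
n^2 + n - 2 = (n - 1)*(n + 2)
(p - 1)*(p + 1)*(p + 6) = p^3 + 6*p^2 - p - 6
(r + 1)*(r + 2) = r^2 + 3*r + 2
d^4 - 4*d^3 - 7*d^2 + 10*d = d*(d - 5)*(d - 1)*(d + 2)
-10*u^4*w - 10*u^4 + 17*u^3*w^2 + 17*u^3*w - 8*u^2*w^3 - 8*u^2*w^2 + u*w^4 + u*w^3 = (-5*u + w)*(-2*u + w)*(-u + w)*(u*w + u)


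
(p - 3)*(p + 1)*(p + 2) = p^3 - 7*p - 6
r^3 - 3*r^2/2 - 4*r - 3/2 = (r - 3)*(r + 1/2)*(r + 1)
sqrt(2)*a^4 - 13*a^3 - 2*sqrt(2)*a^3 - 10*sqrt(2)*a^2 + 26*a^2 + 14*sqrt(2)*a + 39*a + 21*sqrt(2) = (a - 3)*(a + 1)*(a - 7*sqrt(2))*(sqrt(2)*a + 1)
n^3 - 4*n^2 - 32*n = n*(n - 8)*(n + 4)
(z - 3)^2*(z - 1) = z^3 - 7*z^2 + 15*z - 9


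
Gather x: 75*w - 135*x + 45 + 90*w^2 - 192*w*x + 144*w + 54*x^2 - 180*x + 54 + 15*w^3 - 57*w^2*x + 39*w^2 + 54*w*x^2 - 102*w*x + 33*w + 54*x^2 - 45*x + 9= 15*w^3 + 129*w^2 + 252*w + x^2*(54*w + 108) + x*(-57*w^2 - 294*w - 360) + 108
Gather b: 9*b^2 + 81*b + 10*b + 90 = 9*b^2 + 91*b + 90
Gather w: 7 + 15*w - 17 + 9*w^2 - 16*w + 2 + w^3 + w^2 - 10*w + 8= w^3 + 10*w^2 - 11*w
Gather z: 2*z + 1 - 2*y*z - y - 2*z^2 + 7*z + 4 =-y - 2*z^2 + z*(9 - 2*y) + 5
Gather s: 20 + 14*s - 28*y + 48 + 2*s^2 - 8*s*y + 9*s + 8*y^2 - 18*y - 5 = 2*s^2 + s*(23 - 8*y) + 8*y^2 - 46*y + 63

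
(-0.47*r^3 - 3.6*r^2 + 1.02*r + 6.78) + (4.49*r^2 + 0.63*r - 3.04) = -0.47*r^3 + 0.89*r^2 + 1.65*r + 3.74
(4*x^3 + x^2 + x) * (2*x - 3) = 8*x^4 - 10*x^3 - x^2 - 3*x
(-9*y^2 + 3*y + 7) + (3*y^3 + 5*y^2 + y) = 3*y^3 - 4*y^2 + 4*y + 7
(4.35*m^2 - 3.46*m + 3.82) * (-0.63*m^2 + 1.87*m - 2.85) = -2.7405*m^4 + 10.3143*m^3 - 21.2743*m^2 + 17.0044*m - 10.887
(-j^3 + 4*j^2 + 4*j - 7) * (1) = -j^3 + 4*j^2 + 4*j - 7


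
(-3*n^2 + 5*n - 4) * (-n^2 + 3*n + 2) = 3*n^4 - 14*n^3 + 13*n^2 - 2*n - 8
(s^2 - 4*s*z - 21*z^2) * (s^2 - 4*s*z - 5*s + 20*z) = s^4 - 8*s^3*z - 5*s^3 - 5*s^2*z^2 + 40*s^2*z + 84*s*z^3 + 25*s*z^2 - 420*z^3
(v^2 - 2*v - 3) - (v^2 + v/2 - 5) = 2 - 5*v/2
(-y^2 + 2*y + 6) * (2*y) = -2*y^3 + 4*y^2 + 12*y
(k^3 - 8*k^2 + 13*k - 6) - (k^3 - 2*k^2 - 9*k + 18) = -6*k^2 + 22*k - 24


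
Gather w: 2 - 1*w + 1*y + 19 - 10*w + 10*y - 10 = -11*w + 11*y + 11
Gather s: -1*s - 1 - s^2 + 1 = -s^2 - s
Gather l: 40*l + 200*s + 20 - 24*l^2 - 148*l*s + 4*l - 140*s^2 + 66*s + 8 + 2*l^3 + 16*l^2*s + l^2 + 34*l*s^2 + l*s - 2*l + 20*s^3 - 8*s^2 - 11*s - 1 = 2*l^3 + l^2*(16*s - 23) + l*(34*s^2 - 147*s + 42) + 20*s^3 - 148*s^2 + 255*s + 27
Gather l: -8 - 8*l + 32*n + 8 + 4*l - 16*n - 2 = -4*l + 16*n - 2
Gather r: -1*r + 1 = 1 - r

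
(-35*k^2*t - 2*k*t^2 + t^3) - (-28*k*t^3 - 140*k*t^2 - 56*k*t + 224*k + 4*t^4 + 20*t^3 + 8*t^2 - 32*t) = -35*k^2*t + 28*k*t^3 + 138*k*t^2 + 56*k*t - 224*k - 4*t^4 - 19*t^3 - 8*t^2 + 32*t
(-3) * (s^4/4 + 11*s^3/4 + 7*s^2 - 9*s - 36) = -3*s^4/4 - 33*s^3/4 - 21*s^2 + 27*s + 108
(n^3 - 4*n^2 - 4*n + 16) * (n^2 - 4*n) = n^5 - 8*n^4 + 12*n^3 + 32*n^2 - 64*n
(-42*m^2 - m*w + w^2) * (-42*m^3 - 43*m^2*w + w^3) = 1764*m^5 + 1848*m^4*w + m^3*w^2 - 85*m^2*w^3 - m*w^4 + w^5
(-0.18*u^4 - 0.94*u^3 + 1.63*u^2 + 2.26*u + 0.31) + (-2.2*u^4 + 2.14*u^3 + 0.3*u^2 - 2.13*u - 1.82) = -2.38*u^4 + 1.2*u^3 + 1.93*u^2 + 0.13*u - 1.51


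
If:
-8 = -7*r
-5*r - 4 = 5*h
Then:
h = -68/35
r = 8/7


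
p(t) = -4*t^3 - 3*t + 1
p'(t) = -12*t^2 - 3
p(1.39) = -13.91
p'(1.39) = -26.19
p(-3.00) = 118.00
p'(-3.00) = -111.00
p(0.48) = -0.88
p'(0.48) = -5.76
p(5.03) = -523.14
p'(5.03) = -306.61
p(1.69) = -23.38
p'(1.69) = -37.27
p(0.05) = 0.85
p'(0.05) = -3.03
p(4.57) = -394.49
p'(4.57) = -253.62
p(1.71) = -24.13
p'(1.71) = -38.09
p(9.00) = -2942.00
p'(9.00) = -975.00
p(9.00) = -2942.00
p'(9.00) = -975.00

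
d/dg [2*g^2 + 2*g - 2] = 4*g + 2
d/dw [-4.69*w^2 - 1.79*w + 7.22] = -9.38*w - 1.79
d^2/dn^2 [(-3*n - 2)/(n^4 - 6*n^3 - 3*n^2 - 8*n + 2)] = 2*(4*(3*n + 2)*(-2*n^3 + 9*n^2 + 3*n + 4)^2 + 3*(4*n^3 - 18*n^2 - 6*n - (3*n + 2)*(-2*n^2 + 6*n + 1) - 8)*(-n^4 + 6*n^3 + 3*n^2 + 8*n - 2))/(-n^4 + 6*n^3 + 3*n^2 + 8*n - 2)^3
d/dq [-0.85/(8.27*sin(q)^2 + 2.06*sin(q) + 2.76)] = (14.059*sin(q) + 1.751)*cos(q)/(8.27*sin(q)^2 + 2.06*sin(q) + 2.76)^2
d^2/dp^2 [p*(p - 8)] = 2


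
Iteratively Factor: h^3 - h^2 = (h)*(h^2 - h) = h*(h - 1)*(h)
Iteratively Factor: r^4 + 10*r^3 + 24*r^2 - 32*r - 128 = (r + 4)*(r^3 + 6*r^2 - 32) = (r + 4)^2*(r^2 + 2*r - 8) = (r - 2)*(r + 4)^2*(r + 4)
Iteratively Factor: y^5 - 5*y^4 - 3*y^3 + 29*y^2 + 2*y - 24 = (y + 2)*(y^4 - 7*y^3 + 11*y^2 + 7*y - 12) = (y - 3)*(y + 2)*(y^3 - 4*y^2 - y + 4) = (y - 3)*(y + 1)*(y + 2)*(y^2 - 5*y + 4) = (y - 3)*(y - 1)*(y + 1)*(y + 2)*(y - 4)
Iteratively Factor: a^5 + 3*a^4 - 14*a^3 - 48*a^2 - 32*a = (a + 4)*(a^4 - a^3 - 10*a^2 - 8*a) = (a + 2)*(a + 4)*(a^3 - 3*a^2 - 4*a) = (a - 4)*(a + 2)*(a + 4)*(a^2 + a) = a*(a - 4)*(a + 2)*(a + 4)*(a + 1)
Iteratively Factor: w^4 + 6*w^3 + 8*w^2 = (w + 2)*(w^3 + 4*w^2) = (w + 2)*(w + 4)*(w^2) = w*(w + 2)*(w + 4)*(w)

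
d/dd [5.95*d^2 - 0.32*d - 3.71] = 11.9*d - 0.32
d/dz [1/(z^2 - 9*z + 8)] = (9 - 2*z)/(z^2 - 9*z + 8)^2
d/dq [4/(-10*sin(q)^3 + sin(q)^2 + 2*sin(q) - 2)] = 8*(15*sin(q)^2 - sin(q) - 1)*cos(q)/(10*sin(q)^3 - sin(q)^2 - 2*sin(q) + 2)^2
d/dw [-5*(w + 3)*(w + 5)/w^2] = 10*(4*w + 15)/w^3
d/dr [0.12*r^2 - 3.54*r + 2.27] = 0.24*r - 3.54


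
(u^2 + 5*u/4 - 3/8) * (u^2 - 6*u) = u^4 - 19*u^3/4 - 63*u^2/8 + 9*u/4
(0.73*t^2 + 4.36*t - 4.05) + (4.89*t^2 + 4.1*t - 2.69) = 5.62*t^2 + 8.46*t - 6.74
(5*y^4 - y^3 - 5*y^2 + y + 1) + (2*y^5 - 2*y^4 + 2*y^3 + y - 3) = 2*y^5 + 3*y^4 + y^3 - 5*y^2 + 2*y - 2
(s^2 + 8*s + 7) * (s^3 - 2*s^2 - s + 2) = s^5 + 6*s^4 - 10*s^3 - 20*s^2 + 9*s + 14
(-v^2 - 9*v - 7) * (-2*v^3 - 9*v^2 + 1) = 2*v^5 + 27*v^4 + 95*v^3 + 62*v^2 - 9*v - 7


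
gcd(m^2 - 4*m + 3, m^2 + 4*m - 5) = m - 1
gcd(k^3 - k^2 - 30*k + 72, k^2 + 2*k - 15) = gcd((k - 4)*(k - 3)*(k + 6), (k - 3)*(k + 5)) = k - 3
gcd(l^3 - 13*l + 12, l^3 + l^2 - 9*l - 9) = l - 3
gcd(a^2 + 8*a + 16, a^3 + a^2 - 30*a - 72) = a + 4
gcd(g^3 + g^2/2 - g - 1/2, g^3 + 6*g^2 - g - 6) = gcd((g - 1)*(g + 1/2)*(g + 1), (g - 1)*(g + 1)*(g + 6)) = g^2 - 1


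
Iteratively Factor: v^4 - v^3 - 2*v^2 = (v)*(v^3 - v^2 - 2*v) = v*(v + 1)*(v^2 - 2*v) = v^2*(v + 1)*(v - 2)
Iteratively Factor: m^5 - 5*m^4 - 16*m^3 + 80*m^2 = (m + 4)*(m^4 - 9*m^3 + 20*m^2) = (m - 5)*(m + 4)*(m^3 - 4*m^2) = m*(m - 5)*(m + 4)*(m^2 - 4*m) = m*(m - 5)*(m - 4)*(m + 4)*(m)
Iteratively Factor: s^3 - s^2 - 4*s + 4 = (s - 1)*(s^2 - 4) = (s - 1)*(s + 2)*(s - 2)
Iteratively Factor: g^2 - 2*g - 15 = (g + 3)*(g - 5)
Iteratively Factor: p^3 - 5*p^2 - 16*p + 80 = (p - 5)*(p^2 - 16) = (p - 5)*(p + 4)*(p - 4)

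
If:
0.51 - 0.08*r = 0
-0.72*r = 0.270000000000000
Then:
No Solution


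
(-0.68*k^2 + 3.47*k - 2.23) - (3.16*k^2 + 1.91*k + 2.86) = -3.84*k^2 + 1.56*k - 5.09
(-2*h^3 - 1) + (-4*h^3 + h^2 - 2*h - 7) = -6*h^3 + h^2 - 2*h - 8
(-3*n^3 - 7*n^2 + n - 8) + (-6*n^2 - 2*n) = -3*n^3 - 13*n^2 - n - 8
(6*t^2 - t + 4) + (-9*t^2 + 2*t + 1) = -3*t^2 + t + 5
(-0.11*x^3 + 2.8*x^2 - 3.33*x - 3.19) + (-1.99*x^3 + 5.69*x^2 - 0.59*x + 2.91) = -2.1*x^3 + 8.49*x^2 - 3.92*x - 0.28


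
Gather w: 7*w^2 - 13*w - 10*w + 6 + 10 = 7*w^2 - 23*w + 16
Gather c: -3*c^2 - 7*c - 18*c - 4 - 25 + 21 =-3*c^2 - 25*c - 8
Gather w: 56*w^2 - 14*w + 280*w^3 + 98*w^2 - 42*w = 280*w^3 + 154*w^2 - 56*w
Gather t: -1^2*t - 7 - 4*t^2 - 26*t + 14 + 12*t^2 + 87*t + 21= 8*t^2 + 60*t + 28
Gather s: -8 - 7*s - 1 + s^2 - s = s^2 - 8*s - 9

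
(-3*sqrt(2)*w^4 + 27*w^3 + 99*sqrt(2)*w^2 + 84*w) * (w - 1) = -3*sqrt(2)*w^5 + 3*sqrt(2)*w^4 + 27*w^4 - 27*w^3 + 99*sqrt(2)*w^3 - 99*sqrt(2)*w^2 + 84*w^2 - 84*w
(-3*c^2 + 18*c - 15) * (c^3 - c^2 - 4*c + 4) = -3*c^5 + 21*c^4 - 21*c^3 - 69*c^2 + 132*c - 60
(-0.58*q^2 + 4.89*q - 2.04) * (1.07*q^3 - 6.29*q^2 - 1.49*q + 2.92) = -0.6206*q^5 + 8.8805*q^4 - 32.0767*q^3 + 3.8519*q^2 + 17.3184*q - 5.9568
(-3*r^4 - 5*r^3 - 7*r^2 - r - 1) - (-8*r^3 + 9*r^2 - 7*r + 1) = -3*r^4 + 3*r^3 - 16*r^2 + 6*r - 2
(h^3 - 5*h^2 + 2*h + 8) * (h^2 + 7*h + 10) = h^5 + 2*h^4 - 23*h^3 - 28*h^2 + 76*h + 80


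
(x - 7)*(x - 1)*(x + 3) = x^3 - 5*x^2 - 17*x + 21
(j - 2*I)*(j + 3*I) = j^2 + I*j + 6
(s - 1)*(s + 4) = s^2 + 3*s - 4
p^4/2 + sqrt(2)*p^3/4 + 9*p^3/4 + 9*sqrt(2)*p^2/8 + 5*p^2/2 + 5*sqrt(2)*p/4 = p*(p/2 + 1)*(p + 5/2)*(p + sqrt(2)/2)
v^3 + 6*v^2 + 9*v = v*(v + 3)^2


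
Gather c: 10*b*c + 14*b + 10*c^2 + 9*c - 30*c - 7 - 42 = 14*b + 10*c^2 + c*(10*b - 21) - 49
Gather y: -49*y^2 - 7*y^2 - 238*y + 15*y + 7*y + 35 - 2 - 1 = -56*y^2 - 216*y + 32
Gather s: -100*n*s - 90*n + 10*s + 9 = -90*n + s*(10 - 100*n) + 9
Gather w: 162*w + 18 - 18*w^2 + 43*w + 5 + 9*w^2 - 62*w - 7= -9*w^2 + 143*w + 16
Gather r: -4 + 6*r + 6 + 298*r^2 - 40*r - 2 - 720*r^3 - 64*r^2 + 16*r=-720*r^3 + 234*r^2 - 18*r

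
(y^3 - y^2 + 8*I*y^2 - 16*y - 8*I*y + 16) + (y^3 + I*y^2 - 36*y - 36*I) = 2*y^3 - y^2 + 9*I*y^2 - 52*y - 8*I*y + 16 - 36*I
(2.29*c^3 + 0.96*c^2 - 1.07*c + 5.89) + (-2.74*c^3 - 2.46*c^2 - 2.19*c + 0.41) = -0.45*c^3 - 1.5*c^2 - 3.26*c + 6.3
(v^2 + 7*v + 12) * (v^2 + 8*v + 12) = v^4 + 15*v^3 + 80*v^2 + 180*v + 144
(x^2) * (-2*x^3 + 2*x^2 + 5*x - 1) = -2*x^5 + 2*x^4 + 5*x^3 - x^2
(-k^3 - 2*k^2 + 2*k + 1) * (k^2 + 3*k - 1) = -k^5 - 5*k^4 - 3*k^3 + 9*k^2 + k - 1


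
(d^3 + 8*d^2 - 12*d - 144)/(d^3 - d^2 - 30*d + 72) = (d + 6)/(d - 3)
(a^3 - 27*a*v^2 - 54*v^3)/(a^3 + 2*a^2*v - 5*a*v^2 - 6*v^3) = (-a^2 + 3*a*v + 18*v^2)/(-a^2 + a*v + 2*v^2)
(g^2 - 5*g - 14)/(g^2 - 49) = (g + 2)/(g + 7)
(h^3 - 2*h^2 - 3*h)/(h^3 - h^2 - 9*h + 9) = h*(h + 1)/(h^2 + 2*h - 3)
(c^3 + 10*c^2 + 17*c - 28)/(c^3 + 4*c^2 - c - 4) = (c + 7)/(c + 1)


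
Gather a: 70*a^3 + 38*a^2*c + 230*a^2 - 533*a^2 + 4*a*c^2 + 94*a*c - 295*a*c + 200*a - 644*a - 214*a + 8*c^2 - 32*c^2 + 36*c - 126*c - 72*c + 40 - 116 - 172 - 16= 70*a^3 + a^2*(38*c - 303) + a*(4*c^2 - 201*c - 658) - 24*c^2 - 162*c - 264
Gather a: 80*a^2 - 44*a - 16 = 80*a^2 - 44*a - 16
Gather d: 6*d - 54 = 6*d - 54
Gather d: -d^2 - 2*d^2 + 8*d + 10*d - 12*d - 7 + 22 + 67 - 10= -3*d^2 + 6*d + 72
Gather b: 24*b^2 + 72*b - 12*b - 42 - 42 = 24*b^2 + 60*b - 84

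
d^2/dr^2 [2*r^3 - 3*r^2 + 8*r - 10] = 12*r - 6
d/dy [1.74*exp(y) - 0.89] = 1.74*exp(y)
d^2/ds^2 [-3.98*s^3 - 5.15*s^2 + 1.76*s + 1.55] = -23.88*s - 10.3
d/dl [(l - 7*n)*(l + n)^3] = 4*(l - 5*n)*(l + n)^2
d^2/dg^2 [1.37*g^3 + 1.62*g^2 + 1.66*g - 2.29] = 8.22*g + 3.24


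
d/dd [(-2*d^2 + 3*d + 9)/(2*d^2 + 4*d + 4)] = (-7*d^2 - 26*d - 12)/(2*(d^4 + 4*d^3 + 8*d^2 + 8*d + 4))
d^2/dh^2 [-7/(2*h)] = -7/h^3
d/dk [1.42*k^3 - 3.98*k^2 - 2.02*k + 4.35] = 4.26*k^2 - 7.96*k - 2.02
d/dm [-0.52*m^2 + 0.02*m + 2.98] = 0.02 - 1.04*m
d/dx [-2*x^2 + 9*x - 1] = 9 - 4*x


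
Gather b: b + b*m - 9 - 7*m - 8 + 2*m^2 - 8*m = b*(m + 1) + 2*m^2 - 15*m - 17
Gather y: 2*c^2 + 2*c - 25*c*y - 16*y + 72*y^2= 2*c^2 + 2*c + 72*y^2 + y*(-25*c - 16)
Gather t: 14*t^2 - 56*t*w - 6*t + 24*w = 14*t^2 + t*(-56*w - 6) + 24*w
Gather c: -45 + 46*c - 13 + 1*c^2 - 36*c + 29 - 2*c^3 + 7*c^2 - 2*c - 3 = -2*c^3 + 8*c^2 + 8*c - 32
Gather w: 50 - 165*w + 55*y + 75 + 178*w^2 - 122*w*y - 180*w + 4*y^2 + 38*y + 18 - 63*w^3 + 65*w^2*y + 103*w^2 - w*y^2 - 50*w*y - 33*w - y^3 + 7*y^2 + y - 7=-63*w^3 + w^2*(65*y + 281) + w*(-y^2 - 172*y - 378) - y^3 + 11*y^2 + 94*y + 136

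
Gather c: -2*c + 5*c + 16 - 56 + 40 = 3*c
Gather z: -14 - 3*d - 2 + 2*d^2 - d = 2*d^2 - 4*d - 16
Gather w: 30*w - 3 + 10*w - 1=40*w - 4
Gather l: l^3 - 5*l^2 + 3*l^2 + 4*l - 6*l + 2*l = l^3 - 2*l^2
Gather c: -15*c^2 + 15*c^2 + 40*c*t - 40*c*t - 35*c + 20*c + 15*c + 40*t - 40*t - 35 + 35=0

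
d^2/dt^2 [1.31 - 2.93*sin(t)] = 2.93*sin(t)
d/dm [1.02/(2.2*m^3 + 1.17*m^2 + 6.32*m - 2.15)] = (-6.732*m^2 - 2.3868*m - 6.4464)/(2.2*m^3 + 1.17*m^2 + 6.32*m - 2.15)^2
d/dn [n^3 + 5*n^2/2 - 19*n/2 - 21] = 3*n^2 + 5*n - 19/2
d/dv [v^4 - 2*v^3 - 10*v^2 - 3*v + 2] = 4*v^3 - 6*v^2 - 20*v - 3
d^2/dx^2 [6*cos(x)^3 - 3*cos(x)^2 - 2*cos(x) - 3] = -5*cos(x)/2 + 6*cos(2*x) - 27*cos(3*x)/2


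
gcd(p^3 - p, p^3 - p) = p^3 - p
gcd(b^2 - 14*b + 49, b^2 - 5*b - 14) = b - 7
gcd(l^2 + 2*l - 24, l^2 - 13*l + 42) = 1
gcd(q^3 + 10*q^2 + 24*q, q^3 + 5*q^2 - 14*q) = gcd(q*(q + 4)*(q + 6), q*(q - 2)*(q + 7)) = q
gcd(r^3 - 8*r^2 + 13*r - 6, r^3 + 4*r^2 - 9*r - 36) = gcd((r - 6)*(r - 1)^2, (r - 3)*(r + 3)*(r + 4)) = 1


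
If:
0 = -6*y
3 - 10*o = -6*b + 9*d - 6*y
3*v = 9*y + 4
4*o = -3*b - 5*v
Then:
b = -4*o/3 - 20/9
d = -2*o - 31/27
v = 4/3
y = 0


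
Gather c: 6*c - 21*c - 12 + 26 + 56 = 70 - 15*c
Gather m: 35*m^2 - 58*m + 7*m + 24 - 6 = 35*m^2 - 51*m + 18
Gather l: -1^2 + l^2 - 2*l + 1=l^2 - 2*l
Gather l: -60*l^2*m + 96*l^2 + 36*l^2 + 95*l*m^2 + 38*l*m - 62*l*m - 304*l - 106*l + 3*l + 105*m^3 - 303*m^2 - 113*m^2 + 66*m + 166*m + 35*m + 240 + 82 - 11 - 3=l^2*(132 - 60*m) + l*(95*m^2 - 24*m - 407) + 105*m^3 - 416*m^2 + 267*m + 308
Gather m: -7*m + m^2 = m^2 - 7*m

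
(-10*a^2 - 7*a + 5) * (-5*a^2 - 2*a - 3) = 50*a^4 + 55*a^3 + 19*a^2 + 11*a - 15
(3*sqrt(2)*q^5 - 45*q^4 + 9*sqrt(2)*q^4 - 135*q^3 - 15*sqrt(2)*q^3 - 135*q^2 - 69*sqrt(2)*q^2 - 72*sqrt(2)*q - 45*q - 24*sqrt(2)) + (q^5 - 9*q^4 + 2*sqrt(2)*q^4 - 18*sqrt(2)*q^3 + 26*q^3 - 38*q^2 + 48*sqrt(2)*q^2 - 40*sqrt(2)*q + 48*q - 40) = q^5 + 3*sqrt(2)*q^5 - 54*q^4 + 11*sqrt(2)*q^4 - 109*q^3 - 33*sqrt(2)*q^3 - 173*q^2 - 21*sqrt(2)*q^2 - 112*sqrt(2)*q + 3*q - 40 - 24*sqrt(2)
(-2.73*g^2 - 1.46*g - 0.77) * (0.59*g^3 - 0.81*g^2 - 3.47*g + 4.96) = -1.6107*g^5 + 1.3499*g^4 + 10.2014*g^3 - 7.8509*g^2 - 4.5697*g - 3.8192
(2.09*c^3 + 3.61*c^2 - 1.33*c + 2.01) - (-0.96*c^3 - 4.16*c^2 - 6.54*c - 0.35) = 3.05*c^3 + 7.77*c^2 + 5.21*c + 2.36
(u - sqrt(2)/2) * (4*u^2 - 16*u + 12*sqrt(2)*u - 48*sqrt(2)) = 4*u^3 - 16*u^2 + 10*sqrt(2)*u^2 - 40*sqrt(2)*u - 12*u + 48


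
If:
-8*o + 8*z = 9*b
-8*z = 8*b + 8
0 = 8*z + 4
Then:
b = -1/2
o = 1/16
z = -1/2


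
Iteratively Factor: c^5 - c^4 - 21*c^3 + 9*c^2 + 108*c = (c + 3)*(c^4 - 4*c^3 - 9*c^2 + 36*c) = c*(c + 3)*(c^3 - 4*c^2 - 9*c + 36) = c*(c + 3)^2*(c^2 - 7*c + 12) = c*(c - 3)*(c + 3)^2*(c - 4)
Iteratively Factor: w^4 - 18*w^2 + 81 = (w - 3)*(w^3 + 3*w^2 - 9*w - 27) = (w - 3)*(w + 3)*(w^2 - 9) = (w - 3)*(w + 3)^2*(w - 3)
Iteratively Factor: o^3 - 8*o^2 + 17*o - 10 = (o - 1)*(o^2 - 7*o + 10) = (o - 5)*(o - 1)*(o - 2)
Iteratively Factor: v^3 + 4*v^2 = (v)*(v^2 + 4*v) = v^2*(v + 4)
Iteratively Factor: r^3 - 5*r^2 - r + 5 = (r - 1)*(r^2 - 4*r - 5) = (r - 1)*(r + 1)*(r - 5)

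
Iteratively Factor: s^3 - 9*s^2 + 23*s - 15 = (s - 3)*(s^2 - 6*s + 5) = (s - 5)*(s - 3)*(s - 1)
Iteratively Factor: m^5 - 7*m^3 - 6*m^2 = (m + 1)*(m^4 - m^3 - 6*m^2) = (m - 3)*(m + 1)*(m^3 + 2*m^2) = m*(m - 3)*(m + 1)*(m^2 + 2*m) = m*(m - 3)*(m + 1)*(m + 2)*(m)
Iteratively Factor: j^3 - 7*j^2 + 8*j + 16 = (j - 4)*(j^2 - 3*j - 4) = (j - 4)*(j + 1)*(j - 4)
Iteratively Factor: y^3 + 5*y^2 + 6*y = (y + 3)*(y^2 + 2*y) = (y + 2)*(y + 3)*(y)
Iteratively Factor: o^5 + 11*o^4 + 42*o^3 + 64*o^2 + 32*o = (o)*(o^4 + 11*o^3 + 42*o^2 + 64*o + 32) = o*(o + 1)*(o^3 + 10*o^2 + 32*o + 32) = o*(o + 1)*(o + 4)*(o^2 + 6*o + 8) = o*(o + 1)*(o + 4)^2*(o + 2)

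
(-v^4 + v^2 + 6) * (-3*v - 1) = 3*v^5 + v^4 - 3*v^3 - v^2 - 18*v - 6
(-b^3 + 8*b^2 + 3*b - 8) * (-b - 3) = b^4 - 5*b^3 - 27*b^2 - b + 24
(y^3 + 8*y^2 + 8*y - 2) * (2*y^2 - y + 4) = 2*y^5 + 15*y^4 + 12*y^3 + 20*y^2 + 34*y - 8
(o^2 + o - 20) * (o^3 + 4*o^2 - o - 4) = o^5 + 5*o^4 - 17*o^3 - 85*o^2 + 16*o + 80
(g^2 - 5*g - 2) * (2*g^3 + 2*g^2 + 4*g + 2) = 2*g^5 - 8*g^4 - 10*g^3 - 22*g^2 - 18*g - 4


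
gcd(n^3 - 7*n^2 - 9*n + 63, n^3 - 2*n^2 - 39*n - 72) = n + 3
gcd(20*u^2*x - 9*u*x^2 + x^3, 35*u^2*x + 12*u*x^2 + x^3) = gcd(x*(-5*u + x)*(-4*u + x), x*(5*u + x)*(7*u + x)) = x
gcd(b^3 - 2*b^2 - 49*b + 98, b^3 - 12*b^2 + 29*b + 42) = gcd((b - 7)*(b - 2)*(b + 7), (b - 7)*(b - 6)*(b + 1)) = b - 7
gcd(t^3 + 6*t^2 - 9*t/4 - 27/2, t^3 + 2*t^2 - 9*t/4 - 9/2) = t^2 - 9/4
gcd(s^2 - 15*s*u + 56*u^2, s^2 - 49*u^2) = s - 7*u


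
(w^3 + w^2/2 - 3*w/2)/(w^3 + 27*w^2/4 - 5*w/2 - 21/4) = 2*w*(2*w + 3)/(4*w^2 + 31*w + 21)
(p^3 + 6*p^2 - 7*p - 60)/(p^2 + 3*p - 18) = (p^2 + 9*p + 20)/(p + 6)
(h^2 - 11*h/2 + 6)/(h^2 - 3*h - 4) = (h - 3/2)/(h + 1)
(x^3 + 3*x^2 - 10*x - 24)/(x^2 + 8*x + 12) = (x^2 + x - 12)/(x + 6)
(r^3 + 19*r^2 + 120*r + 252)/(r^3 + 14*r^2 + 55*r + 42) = (r + 6)/(r + 1)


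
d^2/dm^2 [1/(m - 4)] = 2/(m - 4)^3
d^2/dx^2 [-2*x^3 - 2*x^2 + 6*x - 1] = -12*x - 4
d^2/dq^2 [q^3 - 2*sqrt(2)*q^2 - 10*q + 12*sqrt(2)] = 6*q - 4*sqrt(2)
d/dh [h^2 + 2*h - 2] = 2*h + 2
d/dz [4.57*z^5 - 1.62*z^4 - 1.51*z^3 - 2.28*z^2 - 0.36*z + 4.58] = 22.85*z^4 - 6.48*z^3 - 4.53*z^2 - 4.56*z - 0.36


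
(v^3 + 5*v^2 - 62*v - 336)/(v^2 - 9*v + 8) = (v^2 + 13*v + 42)/(v - 1)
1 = 1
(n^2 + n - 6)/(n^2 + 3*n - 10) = (n + 3)/(n + 5)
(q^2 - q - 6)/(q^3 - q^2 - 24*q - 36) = (q - 3)/(q^2 - 3*q - 18)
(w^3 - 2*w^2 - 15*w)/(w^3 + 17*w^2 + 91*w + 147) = w*(w - 5)/(w^2 + 14*w + 49)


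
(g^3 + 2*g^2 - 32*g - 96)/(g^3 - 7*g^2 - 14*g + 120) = (g + 4)/(g - 5)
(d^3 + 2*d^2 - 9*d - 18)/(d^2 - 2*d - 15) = (d^2 - d - 6)/(d - 5)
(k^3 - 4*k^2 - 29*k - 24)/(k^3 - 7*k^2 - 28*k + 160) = (k^2 + 4*k + 3)/(k^2 + k - 20)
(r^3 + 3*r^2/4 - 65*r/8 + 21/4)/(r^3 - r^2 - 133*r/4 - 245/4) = (4*r^2 - 11*r + 6)/(2*(2*r^2 - 9*r - 35))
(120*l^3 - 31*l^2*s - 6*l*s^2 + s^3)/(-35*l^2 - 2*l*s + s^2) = (24*l^2 - 11*l*s + s^2)/(-7*l + s)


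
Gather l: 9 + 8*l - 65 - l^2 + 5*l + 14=-l^2 + 13*l - 42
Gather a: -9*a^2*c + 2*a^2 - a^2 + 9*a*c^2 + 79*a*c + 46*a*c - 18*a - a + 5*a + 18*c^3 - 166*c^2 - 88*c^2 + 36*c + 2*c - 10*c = a^2*(1 - 9*c) + a*(9*c^2 + 125*c - 14) + 18*c^3 - 254*c^2 + 28*c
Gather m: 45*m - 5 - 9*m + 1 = 36*m - 4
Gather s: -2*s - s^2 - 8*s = -s^2 - 10*s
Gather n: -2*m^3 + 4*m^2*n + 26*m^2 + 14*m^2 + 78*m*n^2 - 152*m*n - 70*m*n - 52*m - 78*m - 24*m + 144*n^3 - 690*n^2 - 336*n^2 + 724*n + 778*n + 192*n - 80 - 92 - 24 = -2*m^3 + 40*m^2 - 154*m + 144*n^3 + n^2*(78*m - 1026) + n*(4*m^2 - 222*m + 1694) - 196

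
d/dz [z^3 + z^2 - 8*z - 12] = 3*z^2 + 2*z - 8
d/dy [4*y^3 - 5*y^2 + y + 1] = 12*y^2 - 10*y + 1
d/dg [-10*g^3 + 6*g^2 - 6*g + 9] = -30*g^2 + 12*g - 6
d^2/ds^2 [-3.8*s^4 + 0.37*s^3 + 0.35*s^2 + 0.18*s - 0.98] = -45.6*s^2 + 2.22*s + 0.7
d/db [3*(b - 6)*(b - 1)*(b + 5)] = 9*b^2 - 12*b - 87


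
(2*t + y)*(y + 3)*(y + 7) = 2*t*y^2 + 20*t*y + 42*t + y^3 + 10*y^2 + 21*y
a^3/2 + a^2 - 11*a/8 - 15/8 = (a/2 + 1/2)*(a - 3/2)*(a + 5/2)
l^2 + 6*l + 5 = (l + 1)*(l + 5)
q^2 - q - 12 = (q - 4)*(q + 3)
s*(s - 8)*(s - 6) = s^3 - 14*s^2 + 48*s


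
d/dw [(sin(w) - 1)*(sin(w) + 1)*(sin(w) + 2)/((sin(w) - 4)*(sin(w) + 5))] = (sin(w)^4 + 2*sin(w)^3 - 57*sin(w)^2 - 76*sin(w) + 22)*cos(w)/((sin(w) - 4)^2*(sin(w) + 5)^2)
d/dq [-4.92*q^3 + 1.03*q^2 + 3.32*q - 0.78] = -14.76*q^2 + 2.06*q + 3.32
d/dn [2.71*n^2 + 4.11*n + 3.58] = 5.42*n + 4.11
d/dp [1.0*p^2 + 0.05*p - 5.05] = 2.0*p + 0.05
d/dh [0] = 0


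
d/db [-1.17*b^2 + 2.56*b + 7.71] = 2.56 - 2.34*b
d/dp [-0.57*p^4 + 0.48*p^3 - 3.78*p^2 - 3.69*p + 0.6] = -2.28*p^3 + 1.44*p^2 - 7.56*p - 3.69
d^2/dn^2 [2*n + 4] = 0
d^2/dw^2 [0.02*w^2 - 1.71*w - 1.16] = 0.0400000000000000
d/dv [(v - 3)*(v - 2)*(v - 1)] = 3*v^2 - 12*v + 11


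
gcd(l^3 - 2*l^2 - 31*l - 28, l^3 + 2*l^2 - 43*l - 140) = l^2 - 3*l - 28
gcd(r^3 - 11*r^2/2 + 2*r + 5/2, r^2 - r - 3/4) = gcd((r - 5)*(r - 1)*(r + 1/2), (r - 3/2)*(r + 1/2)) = r + 1/2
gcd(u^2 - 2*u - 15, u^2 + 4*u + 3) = u + 3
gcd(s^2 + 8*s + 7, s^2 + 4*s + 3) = s + 1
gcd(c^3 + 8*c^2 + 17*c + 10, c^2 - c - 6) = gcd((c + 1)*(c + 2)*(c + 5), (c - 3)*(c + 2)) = c + 2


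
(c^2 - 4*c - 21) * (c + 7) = c^3 + 3*c^2 - 49*c - 147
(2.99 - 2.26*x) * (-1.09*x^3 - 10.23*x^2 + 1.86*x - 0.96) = 2.4634*x^4 + 19.8607*x^3 - 34.7913*x^2 + 7.731*x - 2.8704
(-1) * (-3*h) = 3*h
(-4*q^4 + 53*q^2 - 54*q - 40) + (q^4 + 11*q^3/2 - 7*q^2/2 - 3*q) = -3*q^4 + 11*q^3/2 + 99*q^2/2 - 57*q - 40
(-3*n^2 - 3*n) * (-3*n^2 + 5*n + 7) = 9*n^4 - 6*n^3 - 36*n^2 - 21*n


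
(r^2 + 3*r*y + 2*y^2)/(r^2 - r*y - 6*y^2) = (-r - y)/(-r + 3*y)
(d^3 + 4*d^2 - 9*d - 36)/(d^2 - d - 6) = (d^2 + 7*d + 12)/(d + 2)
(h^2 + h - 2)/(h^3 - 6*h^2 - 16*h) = (h - 1)/(h*(h - 8))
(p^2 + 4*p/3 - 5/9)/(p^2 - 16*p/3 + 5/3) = (p + 5/3)/(p - 5)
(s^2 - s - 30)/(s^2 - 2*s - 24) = (s + 5)/(s + 4)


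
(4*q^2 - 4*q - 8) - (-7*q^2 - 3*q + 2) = 11*q^2 - q - 10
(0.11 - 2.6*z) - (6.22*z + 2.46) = -8.82*z - 2.35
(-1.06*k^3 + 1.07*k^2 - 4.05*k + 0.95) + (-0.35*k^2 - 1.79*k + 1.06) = -1.06*k^3 + 0.72*k^2 - 5.84*k + 2.01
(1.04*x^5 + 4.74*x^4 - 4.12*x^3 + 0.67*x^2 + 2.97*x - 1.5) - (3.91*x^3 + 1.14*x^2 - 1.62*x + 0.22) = 1.04*x^5 + 4.74*x^4 - 8.03*x^3 - 0.47*x^2 + 4.59*x - 1.72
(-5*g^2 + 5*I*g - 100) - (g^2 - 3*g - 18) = -6*g^2 + 3*g + 5*I*g - 82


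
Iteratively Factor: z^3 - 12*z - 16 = (z - 4)*(z^2 + 4*z + 4) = (z - 4)*(z + 2)*(z + 2)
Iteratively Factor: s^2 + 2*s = (s + 2)*(s)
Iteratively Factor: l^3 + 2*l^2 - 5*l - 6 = (l - 2)*(l^2 + 4*l + 3) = (l - 2)*(l + 3)*(l + 1)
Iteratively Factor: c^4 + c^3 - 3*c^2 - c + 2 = (c - 1)*(c^3 + 2*c^2 - c - 2) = (c - 1)*(c + 2)*(c^2 - 1) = (c - 1)^2*(c + 2)*(c + 1)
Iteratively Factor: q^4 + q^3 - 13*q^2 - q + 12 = (q + 1)*(q^3 - 13*q + 12) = (q + 1)*(q + 4)*(q^2 - 4*q + 3) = (q - 3)*(q + 1)*(q + 4)*(q - 1)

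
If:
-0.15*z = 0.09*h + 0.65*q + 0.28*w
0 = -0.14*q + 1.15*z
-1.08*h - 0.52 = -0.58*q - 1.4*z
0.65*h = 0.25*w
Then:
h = -0.26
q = 0.32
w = -0.68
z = 0.04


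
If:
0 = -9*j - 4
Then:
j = -4/9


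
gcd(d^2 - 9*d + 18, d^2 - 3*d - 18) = d - 6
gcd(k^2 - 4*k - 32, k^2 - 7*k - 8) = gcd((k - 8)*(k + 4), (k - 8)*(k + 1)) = k - 8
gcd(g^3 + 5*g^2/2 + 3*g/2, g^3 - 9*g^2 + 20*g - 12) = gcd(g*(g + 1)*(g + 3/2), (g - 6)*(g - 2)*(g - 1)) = 1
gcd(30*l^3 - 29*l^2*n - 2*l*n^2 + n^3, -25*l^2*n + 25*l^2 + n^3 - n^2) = 5*l + n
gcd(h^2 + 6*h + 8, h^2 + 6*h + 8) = h^2 + 6*h + 8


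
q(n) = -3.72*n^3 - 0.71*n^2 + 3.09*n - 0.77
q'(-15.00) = -2486.61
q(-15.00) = 12348.13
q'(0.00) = 3.09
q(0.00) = -0.77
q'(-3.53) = -130.96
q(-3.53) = 143.11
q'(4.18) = -197.84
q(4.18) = -271.95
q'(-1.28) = -13.38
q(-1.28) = 1.91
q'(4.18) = -197.84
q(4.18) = -271.95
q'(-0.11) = 3.11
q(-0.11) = -1.11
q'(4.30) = -209.36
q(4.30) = -296.38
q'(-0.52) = 0.81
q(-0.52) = -2.05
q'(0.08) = 2.90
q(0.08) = -0.53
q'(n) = -11.16*n^2 - 1.42*n + 3.09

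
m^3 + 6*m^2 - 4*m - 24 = (m - 2)*(m + 2)*(m + 6)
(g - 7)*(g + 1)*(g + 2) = g^3 - 4*g^2 - 19*g - 14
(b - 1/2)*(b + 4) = b^2 + 7*b/2 - 2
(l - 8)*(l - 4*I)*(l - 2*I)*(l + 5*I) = l^4 - 8*l^3 - I*l^3 + 22*l^2 + 8*I*l^2 - 176*l - 40*I*l + 320*I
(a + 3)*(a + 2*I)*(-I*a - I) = -I*a^3 + 2*a^2 - 4*I*a^2 + 8*a - 3*I*a + 6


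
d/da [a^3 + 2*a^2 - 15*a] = 3*a^2 + 4*a - 15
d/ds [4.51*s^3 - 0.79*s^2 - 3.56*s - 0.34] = 13.53*s^2 - 1.58*s - 3.56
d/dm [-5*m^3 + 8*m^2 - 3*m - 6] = -15*m^2 + 16*m - 3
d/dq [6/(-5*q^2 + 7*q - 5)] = 6*(10*q - 7)/(5*q^2 - 7*q + 5)^2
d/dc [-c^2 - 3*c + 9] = -2*c - 3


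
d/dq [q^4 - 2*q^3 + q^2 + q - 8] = 4*q^3 - 6*q^2 + 2*q + 1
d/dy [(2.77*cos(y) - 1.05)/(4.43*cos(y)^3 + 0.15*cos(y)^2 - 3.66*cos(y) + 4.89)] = (24.5422*cos(y)^3 - 13.539*cos(y)^2 - 0.315*cos(y) - 9.7023)*sin(y)/(19.6249*cos(y)^6 + 1.329*cos(y)^5 - 32.4051*cos(y)^4 + 42.2274*cos(y)^3 + 14.8626*cos(y)^2 - 35.7948*cos(y) + 23.9121)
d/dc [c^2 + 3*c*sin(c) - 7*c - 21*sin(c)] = 3*c*cos(c) + 2*c + 3*sin(c) - 21*cos(c) - 7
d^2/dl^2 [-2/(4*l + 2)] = -8/(2*l + 1)^3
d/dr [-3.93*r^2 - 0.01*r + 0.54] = -7.86*r - 0.01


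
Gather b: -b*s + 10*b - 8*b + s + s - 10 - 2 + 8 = b*(2 - s) + 2*s - 4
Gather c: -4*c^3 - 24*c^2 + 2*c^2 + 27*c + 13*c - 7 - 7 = -4*c^3 - 22*c^2 + 40*c - 14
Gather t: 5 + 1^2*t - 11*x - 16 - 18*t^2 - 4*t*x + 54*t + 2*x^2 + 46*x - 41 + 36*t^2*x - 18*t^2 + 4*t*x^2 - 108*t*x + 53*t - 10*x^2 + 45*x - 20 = t^2*(36*x - 36) + t*(4*x^2 - 112*x + 108) - 8*x^2 + 80*x - 72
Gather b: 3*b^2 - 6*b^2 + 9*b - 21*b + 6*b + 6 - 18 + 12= -3*b^2 - 6*b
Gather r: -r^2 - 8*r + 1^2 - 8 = -r^2 - 8*r - 7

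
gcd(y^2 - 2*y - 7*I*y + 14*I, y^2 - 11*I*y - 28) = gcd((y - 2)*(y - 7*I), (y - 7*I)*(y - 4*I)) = y - 7*I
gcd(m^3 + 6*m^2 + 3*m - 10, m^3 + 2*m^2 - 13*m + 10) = m^2 + 4*m - 5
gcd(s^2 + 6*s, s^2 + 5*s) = s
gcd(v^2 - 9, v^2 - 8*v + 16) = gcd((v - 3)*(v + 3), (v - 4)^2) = 1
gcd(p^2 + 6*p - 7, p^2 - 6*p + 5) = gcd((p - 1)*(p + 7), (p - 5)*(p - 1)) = p - 1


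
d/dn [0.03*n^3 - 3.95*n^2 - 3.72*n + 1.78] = 0.09*n^2 - 7.9*n - 3.72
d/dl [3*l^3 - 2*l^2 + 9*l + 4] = 9*l^2 - 4*l + 9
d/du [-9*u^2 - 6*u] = -18*u - 6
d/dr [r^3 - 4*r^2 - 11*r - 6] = 3*r^2 - 8*r - 11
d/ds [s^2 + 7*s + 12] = 2*s + 7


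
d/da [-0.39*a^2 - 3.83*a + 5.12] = -0.78*a - 3.83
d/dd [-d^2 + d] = 1 - 2*d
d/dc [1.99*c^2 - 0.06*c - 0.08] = 3.98*c - 0.06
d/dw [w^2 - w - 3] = 2*w - 1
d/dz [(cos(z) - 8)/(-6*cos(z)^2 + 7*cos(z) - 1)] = (6*sin(z)^2 + 96*cos(z) - 61)*sin(z)/(6*cos(z)^2 - 7*cos(z) + 1)^2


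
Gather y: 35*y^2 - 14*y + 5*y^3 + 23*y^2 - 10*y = 5*y^3 + 58*y^2 - 24*y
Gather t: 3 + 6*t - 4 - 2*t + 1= 4*t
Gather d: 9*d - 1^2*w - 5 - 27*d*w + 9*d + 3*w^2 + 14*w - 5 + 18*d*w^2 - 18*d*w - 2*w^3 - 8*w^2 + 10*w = d*(18*w^2 - 45*w + 18) - 2*w^3 - 5*w^2 + 23*w - 10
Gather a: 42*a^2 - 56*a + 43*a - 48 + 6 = 42*a^2 - 13*a - 42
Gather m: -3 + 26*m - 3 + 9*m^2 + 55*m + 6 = 9*m^2 + 81*m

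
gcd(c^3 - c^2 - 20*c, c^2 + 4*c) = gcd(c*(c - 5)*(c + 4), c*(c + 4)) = c^2 + 4*c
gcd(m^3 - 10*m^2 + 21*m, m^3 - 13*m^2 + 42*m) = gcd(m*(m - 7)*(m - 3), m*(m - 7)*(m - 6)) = m^2 - 7*m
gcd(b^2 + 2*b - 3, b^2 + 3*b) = b + 3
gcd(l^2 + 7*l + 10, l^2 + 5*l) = l + 5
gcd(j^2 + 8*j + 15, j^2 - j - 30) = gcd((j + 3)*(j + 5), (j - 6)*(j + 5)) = j + 5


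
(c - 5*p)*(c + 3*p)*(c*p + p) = c^3*p - 2*c^2*p^2 + c^2*p - 15*c*p^3 - 2*c*p^2 - 15*p^3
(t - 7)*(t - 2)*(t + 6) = t^3 - 3*t^2 - 40*t + 84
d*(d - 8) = d^2 - 8*d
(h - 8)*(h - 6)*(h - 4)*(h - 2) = h^4 - 20*h^3 + 140*h^2 - 400*h + 384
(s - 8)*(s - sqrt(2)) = s^2 - 8*s - sqrt(2)*s + 8*sqrt(2)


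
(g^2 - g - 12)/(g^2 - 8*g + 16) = (g + 3)/(g - 4)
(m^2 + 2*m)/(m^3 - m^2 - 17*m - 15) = m*(m + 2)/(m^3 - m^2 - 17*m - 15)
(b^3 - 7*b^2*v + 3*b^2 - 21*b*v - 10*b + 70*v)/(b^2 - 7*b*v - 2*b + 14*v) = b + 5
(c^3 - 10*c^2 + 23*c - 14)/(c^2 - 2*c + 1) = (c^2 - 9*c + 14)/(c - 1)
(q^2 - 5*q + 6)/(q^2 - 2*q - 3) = (q - 2)/(q + 1)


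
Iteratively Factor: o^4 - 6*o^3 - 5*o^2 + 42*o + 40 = (o - 5)*(o^3 - o^2 - 10*o - 8) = (o - 5)*(o + 1)*(o^2 - 2*o - 8) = (o - 5)*(o + 1)*(o + 2)*(o - 4)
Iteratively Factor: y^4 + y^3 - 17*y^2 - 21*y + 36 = (y - 4)*(y^3 + 5*y^2 + 3*y - 9) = (y - 4)*(y + 3)*(y^2 + 2*y - 3) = (y - 4)*(y + 3)^2*(y - 1)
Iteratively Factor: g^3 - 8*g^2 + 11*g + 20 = (g - 5)*(g^2 - 3*g - 4) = (g - 5)*(g + 1)*(g - 4)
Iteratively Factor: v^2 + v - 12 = (v - 3)*(v + 4)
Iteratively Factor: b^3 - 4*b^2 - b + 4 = (b - 4)*(b^2 - 1) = (b - 4)*(b + 1)*(b - 1)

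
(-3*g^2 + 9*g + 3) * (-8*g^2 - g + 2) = 24*g^4 - 69*g^3 - 39*g^2 + 15*g + 6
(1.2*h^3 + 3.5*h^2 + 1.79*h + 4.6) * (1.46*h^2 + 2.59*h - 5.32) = 1.752*h^5 + 8.218*h^4 + 5.2944*h^3 - 7.2679*h^2 + 2.3912*h - 24.472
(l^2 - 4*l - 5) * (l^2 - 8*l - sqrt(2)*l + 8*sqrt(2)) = l^4 - 12*l^3 - sqrt(2)*l^3 + 12*sqrt(2)*l^2 + 27*l^2 - 27*sqrt(2)*l + 40*l - 40*sqrt(2)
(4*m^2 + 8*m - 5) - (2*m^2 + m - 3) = 2*m^2 + 7*m - 2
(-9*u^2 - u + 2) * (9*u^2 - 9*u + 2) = -81*u^4 + 72*u^3 + 9*u^2 - 20*u + 4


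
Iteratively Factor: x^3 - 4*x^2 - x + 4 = (x - 1)*(x^2 - 3*x - 4) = (x - 1)*(x + 1)*(x - 4)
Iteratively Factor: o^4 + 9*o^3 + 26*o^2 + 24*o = (o + 4)*(o^3 + 5*o^2 + 6*o) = (o + 2)*(o + 4)*(o^2 + 3*o) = o*(o + 2)*(o + 4)*(o + 3)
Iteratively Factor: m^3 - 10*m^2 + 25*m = (m - 5)*(m^2 - 5*m) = m*(m - 5)*(m - 5)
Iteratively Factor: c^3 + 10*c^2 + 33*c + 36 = (c + 3)*(c^2 + 7*c + 12) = (c + 3)^2*(c + 4)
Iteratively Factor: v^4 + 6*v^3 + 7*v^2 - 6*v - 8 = (v + 4)*(v^3 + 2*v^2 - v - 2) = (v + 2)*(v + 4)*(v^2 - 1) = (v + 1)*(v + 2)*(v + 4)*(v - 1)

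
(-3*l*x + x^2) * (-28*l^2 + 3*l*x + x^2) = 84*l^3*x - 37*l^2*x^2 + x^4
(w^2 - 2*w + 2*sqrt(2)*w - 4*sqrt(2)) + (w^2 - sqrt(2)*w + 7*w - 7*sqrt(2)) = 2*w^2 + sqrt(2)*w + 5*w - 11*sqrt(2)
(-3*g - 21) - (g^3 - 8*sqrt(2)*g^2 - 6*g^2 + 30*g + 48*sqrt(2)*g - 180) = -g^3 + 6*g^2 + 8*sqrt(2)*g^2 - 48*sqrt(2)*g - 33*g + 159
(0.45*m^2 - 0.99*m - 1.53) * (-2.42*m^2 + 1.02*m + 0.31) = -1.089*m^4 + 2.8548*m^3 + 2.8323*m^2 - 1.8675*m - 0.4743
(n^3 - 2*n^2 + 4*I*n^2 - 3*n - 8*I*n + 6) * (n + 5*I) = n^4 - 2*n^3 + 9*I*n^3 - 23*n^2 - 18*I*n^2 + 46*n - 15*I*n + 30*I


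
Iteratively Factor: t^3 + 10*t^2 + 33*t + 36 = (t + 4)*(t^2 + 6*t + 9) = (t + 3)*(t + 4)*(t + 3)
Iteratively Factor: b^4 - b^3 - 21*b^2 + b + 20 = (b - 5)*(b^3 + 4*b^2 - b - 4) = (b - 5)*(b - 1)*(b^2 + 5*b + 4) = (b - 5)*(b - 1)*(b + 1)*(b + 4)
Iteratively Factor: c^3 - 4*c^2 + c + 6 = (c - 2)*(c^2 - 2*c - 3) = (c - 3)*(c - 2)*(c + 1)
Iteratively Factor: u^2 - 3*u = (u)*(u - 3)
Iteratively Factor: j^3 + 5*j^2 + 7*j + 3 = (j + 1)*(j^2 + 4*j + 3) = (j + 1)*(j + 3)*(j + 1)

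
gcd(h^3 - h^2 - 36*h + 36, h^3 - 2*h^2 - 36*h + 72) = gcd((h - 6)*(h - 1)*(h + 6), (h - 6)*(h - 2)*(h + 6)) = h^2 - 36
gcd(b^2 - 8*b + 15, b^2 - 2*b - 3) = b - 3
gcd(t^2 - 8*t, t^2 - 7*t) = t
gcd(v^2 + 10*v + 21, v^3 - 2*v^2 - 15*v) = v + 3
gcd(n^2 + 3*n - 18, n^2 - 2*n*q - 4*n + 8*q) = 1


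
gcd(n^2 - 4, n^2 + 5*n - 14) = n - 2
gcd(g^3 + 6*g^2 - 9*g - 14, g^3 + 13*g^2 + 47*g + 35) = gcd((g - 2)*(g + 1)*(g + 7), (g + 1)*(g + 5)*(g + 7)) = g^2 + 8*g + 7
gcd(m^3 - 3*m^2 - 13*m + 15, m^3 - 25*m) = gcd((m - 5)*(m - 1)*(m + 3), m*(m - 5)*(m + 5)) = m - 5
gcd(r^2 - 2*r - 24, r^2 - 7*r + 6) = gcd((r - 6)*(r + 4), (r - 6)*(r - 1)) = r - 6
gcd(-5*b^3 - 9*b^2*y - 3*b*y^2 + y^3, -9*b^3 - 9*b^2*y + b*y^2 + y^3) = b + y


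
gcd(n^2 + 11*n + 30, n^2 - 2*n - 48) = n + 6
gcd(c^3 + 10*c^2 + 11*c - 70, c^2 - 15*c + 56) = 1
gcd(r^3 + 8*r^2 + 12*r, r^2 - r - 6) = r + 2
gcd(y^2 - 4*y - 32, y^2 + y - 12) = y + 4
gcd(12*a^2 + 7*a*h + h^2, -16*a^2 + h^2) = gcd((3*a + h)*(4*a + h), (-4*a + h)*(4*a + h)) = 4*a + h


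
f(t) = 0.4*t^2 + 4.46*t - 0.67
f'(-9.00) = -2.74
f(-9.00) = -8.41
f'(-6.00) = -0.34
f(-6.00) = -13.03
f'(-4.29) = 1.03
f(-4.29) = -12.44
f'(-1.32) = 3.40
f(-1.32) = -5.86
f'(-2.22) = 2.68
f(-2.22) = -8.60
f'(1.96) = 6.03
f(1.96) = 9.61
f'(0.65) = 4.98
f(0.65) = 2.40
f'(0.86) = 5.15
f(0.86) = 3.46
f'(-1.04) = 3.63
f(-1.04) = -4.88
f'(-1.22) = 3.48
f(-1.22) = -5.52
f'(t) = 0.8*t + 4.46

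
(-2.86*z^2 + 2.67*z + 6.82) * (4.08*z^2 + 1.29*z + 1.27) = -11.6688*z^4 + 7.2042*z^3 + 27.6377*z^2 + 12.1887*z + 8.6614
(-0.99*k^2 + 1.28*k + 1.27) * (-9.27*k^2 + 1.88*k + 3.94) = 9.1773*k^4 - 13.7268*k^3 - 13.2671*k^2 + 7.4308*k + 5.0038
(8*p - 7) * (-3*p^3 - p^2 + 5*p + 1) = -24*p^4 + 13*p^3 + 47*p^2 - 27*p - 7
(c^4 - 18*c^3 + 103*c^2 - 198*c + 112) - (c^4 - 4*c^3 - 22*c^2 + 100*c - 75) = -14*c^3 + 125*c^2 - 298*c + 187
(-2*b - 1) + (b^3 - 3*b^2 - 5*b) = b^3 - 3*b^2 - 7*b - 1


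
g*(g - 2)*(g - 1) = g^3 - 3*g^2 + 2*g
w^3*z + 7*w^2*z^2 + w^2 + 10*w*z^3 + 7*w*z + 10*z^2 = (w + 2*z)*(w + 5*z)*(w*z + 1)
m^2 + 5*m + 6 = (m + 2)*(m + 3)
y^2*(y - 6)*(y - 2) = y^4 - 8*y^3 + 12*y^2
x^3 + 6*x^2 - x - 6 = (x - 1)*(x + 1)*(x + 6)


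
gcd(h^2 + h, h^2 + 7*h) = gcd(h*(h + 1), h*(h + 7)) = h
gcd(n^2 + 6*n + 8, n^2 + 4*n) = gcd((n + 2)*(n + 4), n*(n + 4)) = n + 4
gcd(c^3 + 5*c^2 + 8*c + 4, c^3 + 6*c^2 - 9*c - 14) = c + 1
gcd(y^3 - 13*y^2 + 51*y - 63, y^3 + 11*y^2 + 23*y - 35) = 1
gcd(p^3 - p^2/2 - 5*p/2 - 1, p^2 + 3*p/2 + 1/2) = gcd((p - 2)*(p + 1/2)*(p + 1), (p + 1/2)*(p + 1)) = p^2 + 3*p/2 + 1/2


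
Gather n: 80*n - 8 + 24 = 80*n + 16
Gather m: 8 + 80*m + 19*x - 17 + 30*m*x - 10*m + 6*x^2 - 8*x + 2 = m*(30*x + 70) + 6*x^2 + 11*x - 7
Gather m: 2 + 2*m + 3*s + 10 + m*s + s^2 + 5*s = m*(s + 2) + s^2 + 8*s + 12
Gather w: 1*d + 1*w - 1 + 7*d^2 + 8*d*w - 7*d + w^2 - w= 7*d^2 + 8*d*w - 6*d + w^2 - 1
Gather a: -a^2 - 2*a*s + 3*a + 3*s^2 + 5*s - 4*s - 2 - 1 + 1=-a^2 + a*(3 - 2*s) + 3*s^2 + s - 2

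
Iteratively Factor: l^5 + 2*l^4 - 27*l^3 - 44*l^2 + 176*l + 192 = (l - 3)*(l^4 + 5*l^3 - 12*l^2 - 80*l - 64) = (l - 4)*(l - 3)*(l^3 + 9*l^2 + 24*l + 16) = (l - 4)*(l - 3)*(l + 1)*(l^2 + 8*l + 16) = (l - 4)*(l - 3)*(l + 1)*(l + 4)*(l + 4)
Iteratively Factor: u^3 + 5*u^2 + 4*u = (u + 4)*(u^2 + u) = u*(u + 4)*(u + 1)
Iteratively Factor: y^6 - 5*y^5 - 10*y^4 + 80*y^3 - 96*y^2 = (y - 4)*(y^5 - y^4 - 14*y^3 + 24*y^2) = (y - 4)*(y - 2)*(y^4 + y^3 - 12*y^2) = (y - 4)*(y - 3)*(y - 2)*(y^3 + 4*y^2) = y*(y - 4)*(y - 3)*(y - 2)*(y^2 + 4*y) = y^2*(y - 4)*(y - 3)*(y - 2)*(y + 4)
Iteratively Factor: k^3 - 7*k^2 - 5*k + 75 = (k - 5)*(k^2 - 2*k - 15) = (k - 5)^2*(k + 3)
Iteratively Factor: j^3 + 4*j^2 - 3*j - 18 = (j - 2)*(j^2 + 6*j + 9) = (j - 2)*(j + 3)*(j + 3)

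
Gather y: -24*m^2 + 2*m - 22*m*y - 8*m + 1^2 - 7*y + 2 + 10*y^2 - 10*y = -24*m^2 - 6*m + 10*y^2 + y*(-22*m - 17) + 3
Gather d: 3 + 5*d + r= 5*d + r + 3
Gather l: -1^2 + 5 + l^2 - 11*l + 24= l^2 - 11*l + 28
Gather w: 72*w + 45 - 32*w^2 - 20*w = -32*w^2 + 52*w + 45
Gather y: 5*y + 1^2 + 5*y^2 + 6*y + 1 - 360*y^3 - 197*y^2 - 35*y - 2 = -360*y^3 - 192*y^2 - 24*y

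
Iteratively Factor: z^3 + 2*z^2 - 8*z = (z - 2)*(z^2 + 4*z) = z*(z - 2)*(z + 4)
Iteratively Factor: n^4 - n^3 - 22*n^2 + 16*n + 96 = (n - 3)*(n^3 + 2*n^2 - 16*n - 32) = (n - 3)*(n + 2)*(n^2 - 16) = (n - 4)*(n - 3)*(n + 2)*(n + 4)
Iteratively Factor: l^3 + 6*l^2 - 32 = (l + 4)*(l^2 + 2*l - 8) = (l + 4)^2*(l - 2)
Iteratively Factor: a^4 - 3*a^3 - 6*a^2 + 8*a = (a - 4)*(a^3 + a^2 - 2*a) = a*(a - 4)*(a^2 + a - 2) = a*(a - 4)*(a + 2)*(a - 1)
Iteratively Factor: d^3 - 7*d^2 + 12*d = (d - 4)*(d^2 - 3*d) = d*(d - 4)*(d - 3)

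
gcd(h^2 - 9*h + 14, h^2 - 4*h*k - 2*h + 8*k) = h - 2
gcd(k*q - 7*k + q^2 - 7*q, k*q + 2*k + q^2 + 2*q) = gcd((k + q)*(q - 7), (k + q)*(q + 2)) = k + q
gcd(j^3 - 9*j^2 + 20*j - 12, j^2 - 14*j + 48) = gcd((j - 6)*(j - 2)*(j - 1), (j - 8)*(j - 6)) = j - 6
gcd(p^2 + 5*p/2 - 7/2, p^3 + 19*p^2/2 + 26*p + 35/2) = p + 7/2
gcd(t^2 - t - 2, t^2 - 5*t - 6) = t + 1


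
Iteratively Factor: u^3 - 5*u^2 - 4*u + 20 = (u - 2)*(u^2 - 3*u - 10) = (u - 5)*(u - 2)*(u + 2)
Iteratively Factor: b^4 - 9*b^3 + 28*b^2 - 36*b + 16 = (b - 1)*(b^3 - 8*b^2 + 20*b - 16) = (b - 4)*(b - 1)*(b^2 - 4*b + 4) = (b - 4)*(b - 2)*(b - 1)*(b - 2)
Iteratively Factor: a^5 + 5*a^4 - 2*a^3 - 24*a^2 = (a)*(a^4 + 5*a^3 - 2*a^2 - 24*a) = a*(a + 3)*(a^3 + 2*a^2 - 8*a) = a*(a + 3)*(a + 4)*(a^2 - 2*a) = a*(a - 2)*(a + 3)*(a + 4)*(a)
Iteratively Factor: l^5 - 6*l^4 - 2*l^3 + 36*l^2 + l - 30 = (l + 2)*(l^4 - 8*l^3 + 14*l^2 + 8*l - 15) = (l - 3)*(l + 2)*(l^3 - 5*l^2 - l + 5) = (l - 5)*(l - 3)*(l + 2)*(l^2 - 1) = (l - 5)*(l - 3)*(l + 1)*(l + 2)*(l - 1)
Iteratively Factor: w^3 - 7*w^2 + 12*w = (w)*(w^2 - 7*w + 12) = w*(w - 4)*(w - 3)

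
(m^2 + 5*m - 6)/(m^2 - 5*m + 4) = (m + 6)/(m - 4)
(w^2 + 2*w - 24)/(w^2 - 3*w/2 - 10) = 2*(w + 6)/(2*w + 5)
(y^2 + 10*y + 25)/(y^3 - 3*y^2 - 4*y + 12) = (y^2 + 10*y + 25)/(y^3 - 3*y^2 - 4*y + 12)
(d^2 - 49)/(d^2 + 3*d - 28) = (d - 7)/(d - 4)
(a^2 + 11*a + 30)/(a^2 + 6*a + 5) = (a + 6)/(a + 1)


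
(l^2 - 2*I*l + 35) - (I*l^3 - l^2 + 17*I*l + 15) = -I*l^3 + 2*l^2 - 19*I*l + 20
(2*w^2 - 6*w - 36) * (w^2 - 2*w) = 2*w^4 - 10*w^3 - 24*w^2 + 72*w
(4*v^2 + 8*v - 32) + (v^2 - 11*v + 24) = 5*v^2 - 3*v - 8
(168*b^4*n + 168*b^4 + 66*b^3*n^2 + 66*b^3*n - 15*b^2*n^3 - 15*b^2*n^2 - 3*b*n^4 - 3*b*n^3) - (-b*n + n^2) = 168*b^4*n + 168*b^4 + 66*b^3*n^2 + 66*b^3*n - 15*b^2*n^3 - 15*b^2*n^2 - 3*b*n^4 - 3*b*n^3 + b*n - n^2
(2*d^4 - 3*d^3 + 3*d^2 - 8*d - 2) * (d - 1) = 2*d^5 - 5*d^4 + 6*d^3 - 11*d^2 + 6*d + 2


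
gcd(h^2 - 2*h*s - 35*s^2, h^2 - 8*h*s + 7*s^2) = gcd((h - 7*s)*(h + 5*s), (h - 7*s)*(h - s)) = -h + 7*s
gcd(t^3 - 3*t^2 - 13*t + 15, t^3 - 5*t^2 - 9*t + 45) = t^2 - 2*t - 15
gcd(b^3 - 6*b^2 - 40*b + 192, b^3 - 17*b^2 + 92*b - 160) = b^2 - 12*b + 32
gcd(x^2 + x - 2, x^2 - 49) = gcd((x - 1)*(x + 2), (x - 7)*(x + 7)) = 1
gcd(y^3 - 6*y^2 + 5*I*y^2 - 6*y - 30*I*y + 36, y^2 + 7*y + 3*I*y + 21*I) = y + 3*I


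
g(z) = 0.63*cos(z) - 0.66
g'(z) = -0.63*sin(z)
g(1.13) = -0.39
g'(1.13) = -0.57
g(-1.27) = -0.47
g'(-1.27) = 0.60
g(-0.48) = -0.10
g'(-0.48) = 0.29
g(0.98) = -0.31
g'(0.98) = -0.52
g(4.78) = -0.62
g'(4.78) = 0.63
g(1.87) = -0.85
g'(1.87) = -0.60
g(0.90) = -0.27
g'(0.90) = -0.49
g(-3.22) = -1.29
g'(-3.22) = -0.05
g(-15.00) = -1.14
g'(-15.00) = 0.41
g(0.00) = -0.03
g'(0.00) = 0.00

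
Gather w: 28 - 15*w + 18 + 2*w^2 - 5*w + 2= 2*w^2 - 20*w + 48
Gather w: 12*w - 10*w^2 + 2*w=-10*w^2 + 14*w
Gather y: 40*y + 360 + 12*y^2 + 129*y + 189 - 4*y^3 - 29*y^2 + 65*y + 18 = -4*y^3 - 17*y^2 + 234*y + 567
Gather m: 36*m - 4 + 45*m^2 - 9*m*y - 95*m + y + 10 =45*m^2 + m*(-9*y - 59) + y + 6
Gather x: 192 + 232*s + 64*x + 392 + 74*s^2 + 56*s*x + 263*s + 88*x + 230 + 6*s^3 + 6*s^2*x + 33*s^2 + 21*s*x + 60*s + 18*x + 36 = 6*s^3 + 107*s^2 + 555*s + x*(6*s^2 + 77*s + 170) + 850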